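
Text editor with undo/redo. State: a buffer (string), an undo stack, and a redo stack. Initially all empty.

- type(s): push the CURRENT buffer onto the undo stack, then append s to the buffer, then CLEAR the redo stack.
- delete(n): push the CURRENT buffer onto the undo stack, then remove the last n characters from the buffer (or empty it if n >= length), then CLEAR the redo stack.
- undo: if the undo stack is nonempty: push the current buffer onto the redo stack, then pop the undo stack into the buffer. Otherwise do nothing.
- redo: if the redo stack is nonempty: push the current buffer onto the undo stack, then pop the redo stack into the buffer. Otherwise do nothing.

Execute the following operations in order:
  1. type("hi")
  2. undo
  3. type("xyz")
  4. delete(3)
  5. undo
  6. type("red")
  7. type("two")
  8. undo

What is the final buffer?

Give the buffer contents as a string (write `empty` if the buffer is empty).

Answer: xyzred

Derivation:
After op 1 (type): buf='hi' undo_depth=1 redo_depth=0
After op 2 (undo): buf='(empty)' undo_depth=0 redo_depth=1
After op 3 (type): buf='xyz' undo_depth=1 redo_depth=0
After op 4 (delete): buf='(empty)' undo_depth=2 redo_depth=0
After op 5 (undo): buf='xyz' undo_depth=1 redo_depth=1
After op 6 (type): buf='xyzred' undo_depth=2 redo_depth=0
After op 7 (type): buf='xyzredtwo' undo_depth=3 redo_depth=0
After op 8 (undo): buf='xyzred' undo_depth=2 redo_depth=1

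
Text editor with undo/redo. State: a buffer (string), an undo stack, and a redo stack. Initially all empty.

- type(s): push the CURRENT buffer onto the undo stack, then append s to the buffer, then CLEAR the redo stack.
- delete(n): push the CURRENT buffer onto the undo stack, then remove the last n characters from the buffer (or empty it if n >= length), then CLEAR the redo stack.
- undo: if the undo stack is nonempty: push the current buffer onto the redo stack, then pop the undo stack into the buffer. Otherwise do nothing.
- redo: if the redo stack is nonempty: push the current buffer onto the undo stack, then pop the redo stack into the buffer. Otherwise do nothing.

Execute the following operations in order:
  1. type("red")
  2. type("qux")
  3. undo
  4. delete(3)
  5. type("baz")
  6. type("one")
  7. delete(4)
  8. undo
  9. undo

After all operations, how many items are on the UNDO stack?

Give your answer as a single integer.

After op 1 (type): buf='red' undo_depth=1 redo_depth=0
After op 2 (type): buf='redqux' undo_depth=2 redo_depth=0
After op 3 (undo): buf='red' undo_depth=1 redo_depth=1
After op 4 (delete): buf='(empty)' undo_depth=2 redo_depth=0
After op 5 (type): buf='baz' undo_depth=3 redo_depth=0
After op 6 (type): buf='bazone' undo_depth=4 redo_depth=0
After op 7 (delete): buf='ba' undo_depth=5 redo_depth=0
After op 8 (undo): buf='bazone' undo_depth=4 redo_depth=1
After op 9 (undo): buf='baz' undo_depth=3 redo_depth=2

Answer: 3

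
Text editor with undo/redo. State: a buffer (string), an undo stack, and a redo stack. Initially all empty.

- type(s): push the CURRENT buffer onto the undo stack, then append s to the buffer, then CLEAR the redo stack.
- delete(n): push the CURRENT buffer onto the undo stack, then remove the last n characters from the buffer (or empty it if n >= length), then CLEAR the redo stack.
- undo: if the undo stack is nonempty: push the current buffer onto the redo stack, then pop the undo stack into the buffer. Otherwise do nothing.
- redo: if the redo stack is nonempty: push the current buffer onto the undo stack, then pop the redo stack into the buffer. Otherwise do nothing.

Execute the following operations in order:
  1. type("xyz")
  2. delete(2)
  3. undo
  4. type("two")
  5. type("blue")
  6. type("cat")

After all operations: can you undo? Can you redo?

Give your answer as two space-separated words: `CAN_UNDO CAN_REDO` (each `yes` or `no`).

Answer: yes no

Derivation:
After op 1 (type): buf='xyz' undo_depth=1 redo_depth=0
After op 2 (delete): buf='x' undo_depth=2 redo_depth=0
After op 3 (undo): buf='xyz' undo_depth=1 redo_depth=1
After op 4 (type): buf='xyztwo' undo_depth=2 redo_depth=0
After op 5 (type): buf='xyztwoblue' undo_depth=3 redo_depth=0
After op 6 (type): buf='xyztwobluecat' undo_depth=4 redo_depth=0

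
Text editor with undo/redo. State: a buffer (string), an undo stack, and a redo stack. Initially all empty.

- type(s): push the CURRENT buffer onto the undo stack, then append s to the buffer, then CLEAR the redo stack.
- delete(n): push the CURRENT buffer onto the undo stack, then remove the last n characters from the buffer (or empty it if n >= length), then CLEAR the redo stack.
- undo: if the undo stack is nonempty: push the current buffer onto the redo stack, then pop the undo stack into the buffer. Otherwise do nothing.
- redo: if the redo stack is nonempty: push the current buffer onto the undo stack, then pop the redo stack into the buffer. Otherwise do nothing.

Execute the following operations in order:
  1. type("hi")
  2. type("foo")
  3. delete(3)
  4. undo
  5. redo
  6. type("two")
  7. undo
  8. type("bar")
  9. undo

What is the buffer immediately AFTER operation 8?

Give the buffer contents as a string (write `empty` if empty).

After op 1 (type): buf='hi' undo_depth=1 redo_depth=0
After op 2 (type): buf='hifoo' undo_depth=2 redo_depth=0
After op 3 (delete): buf='hi' undo_depth=3 redo_depth=0
After op 4 (undo): buf='hifoo' undo_depth=2 redo_depth=1
After op 5 (redo): buf='hi' undo_depth=3 redo_depth=0
After op 6 (type): buf='hitwo' undo_depth=4 redo_depth=0
After op 7 (undo): buf='hi' undo_depth=3 redo_depth=1
After op 8 (type): buf='hibar' undo_depth=4 redo_depth=0

Answer: hibar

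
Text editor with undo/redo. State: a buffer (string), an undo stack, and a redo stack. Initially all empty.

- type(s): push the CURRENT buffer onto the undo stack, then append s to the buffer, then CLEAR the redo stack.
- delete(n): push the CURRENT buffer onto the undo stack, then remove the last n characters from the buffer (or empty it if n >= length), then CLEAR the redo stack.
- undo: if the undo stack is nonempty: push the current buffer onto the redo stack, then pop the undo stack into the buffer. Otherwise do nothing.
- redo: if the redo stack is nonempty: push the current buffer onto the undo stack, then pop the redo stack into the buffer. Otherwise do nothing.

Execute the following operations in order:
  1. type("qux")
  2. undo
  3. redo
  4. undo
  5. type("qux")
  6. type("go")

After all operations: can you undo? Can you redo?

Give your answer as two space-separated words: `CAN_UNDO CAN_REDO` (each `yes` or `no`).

Answer: yes no

Derivation:
After op 1 (type): buf='qux' undo_depth=1 redo_depth=0
After op 2 (undo): buf='(empty)' undo_depth=0 redo_depth=1
After op 3 (redo): buf='qux' undo_depth=1 redo_depth=0
After op 4 (undo): buf='(empty)' undo_depth=0 redo_depth=1
After op 5 (type): buf='qux' undo_depth=1 redo_depth=0
After op 6 (type): buf='quxgo' undo_depth=2 redo_depth=0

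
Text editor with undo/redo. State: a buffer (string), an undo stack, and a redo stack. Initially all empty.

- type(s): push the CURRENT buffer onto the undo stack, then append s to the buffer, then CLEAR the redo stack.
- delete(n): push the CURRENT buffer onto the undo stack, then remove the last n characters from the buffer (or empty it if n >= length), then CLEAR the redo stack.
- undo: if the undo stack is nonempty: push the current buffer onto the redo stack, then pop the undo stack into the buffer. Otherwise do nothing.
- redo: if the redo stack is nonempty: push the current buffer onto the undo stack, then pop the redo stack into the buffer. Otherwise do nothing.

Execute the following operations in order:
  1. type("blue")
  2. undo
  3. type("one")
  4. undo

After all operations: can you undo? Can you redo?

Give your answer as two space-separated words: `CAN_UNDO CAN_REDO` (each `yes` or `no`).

Answer: no yes

Derivation:
After op 1 (type): buf='blue' undo_depth=1 redo_depth=0
After op 2 (undo): buf='(empty)' undo_depth=0 redo_depth=1
After op 3 (type): buf='one' undo_depth=1 redo_depth=0
After op 4 (undo): buf='(empty)' undo_depth=0 redo_depth=1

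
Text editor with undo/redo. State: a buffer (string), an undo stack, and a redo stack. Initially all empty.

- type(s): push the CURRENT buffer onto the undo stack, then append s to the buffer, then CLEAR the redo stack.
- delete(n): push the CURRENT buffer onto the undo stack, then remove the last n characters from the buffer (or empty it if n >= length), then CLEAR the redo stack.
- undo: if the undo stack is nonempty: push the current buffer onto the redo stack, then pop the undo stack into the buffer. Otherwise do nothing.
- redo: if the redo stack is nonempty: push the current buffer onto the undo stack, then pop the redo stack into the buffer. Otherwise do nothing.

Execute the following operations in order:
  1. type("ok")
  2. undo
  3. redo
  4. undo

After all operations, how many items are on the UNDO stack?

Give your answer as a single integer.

After op 1 (type): buf='ok' undo_depth=1 redo_depth=0
After op 2 (undo): buf='(empty)' undo_depth=0 redo_depth=1
After op 3 (redo): buf='ok' undo_depth=1 redo_depth=0
After op 4 (undo): buf='(empty)' undo_depth=0 redo_depth=1

Answer: 0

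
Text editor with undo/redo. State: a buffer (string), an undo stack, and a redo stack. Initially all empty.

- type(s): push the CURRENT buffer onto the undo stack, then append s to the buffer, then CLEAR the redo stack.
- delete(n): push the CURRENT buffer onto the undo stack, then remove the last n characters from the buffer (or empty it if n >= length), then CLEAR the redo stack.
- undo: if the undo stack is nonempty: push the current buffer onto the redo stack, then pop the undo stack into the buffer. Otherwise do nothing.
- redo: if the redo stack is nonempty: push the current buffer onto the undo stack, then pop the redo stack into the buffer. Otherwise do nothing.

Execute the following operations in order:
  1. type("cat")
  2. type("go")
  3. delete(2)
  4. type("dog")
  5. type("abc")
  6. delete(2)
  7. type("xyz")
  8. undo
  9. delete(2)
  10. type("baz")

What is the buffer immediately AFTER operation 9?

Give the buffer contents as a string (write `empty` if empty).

Answer: catdo

Derivation:
After op 1 (type): buf='cat' undo_depth=1 redo_depth=0
After op 2 (type): buf='catgo' undo_depth=2 redo_depth=0
After op 3 (delete): buf='cat' undo_depth=3 redo_depth=0
After op 4 (type): buf='catdog' undo_depth=4 redo_depth=0
After op 5 (type): buf='catdogabc' undo_depth=5 redo_depth=0
After op 6 (delete): buf='catdoga' undo_depth=6 redo_depth=0
After op 7 (type): buf='catdogaxyz' undo_depth=7 redo_depth=0
After op 8 (undo): buf='catdoga' undo_depth=6 redo_depth=1
After op 9 (delete): buf='catdo' undo_depth=7 redo_depth=0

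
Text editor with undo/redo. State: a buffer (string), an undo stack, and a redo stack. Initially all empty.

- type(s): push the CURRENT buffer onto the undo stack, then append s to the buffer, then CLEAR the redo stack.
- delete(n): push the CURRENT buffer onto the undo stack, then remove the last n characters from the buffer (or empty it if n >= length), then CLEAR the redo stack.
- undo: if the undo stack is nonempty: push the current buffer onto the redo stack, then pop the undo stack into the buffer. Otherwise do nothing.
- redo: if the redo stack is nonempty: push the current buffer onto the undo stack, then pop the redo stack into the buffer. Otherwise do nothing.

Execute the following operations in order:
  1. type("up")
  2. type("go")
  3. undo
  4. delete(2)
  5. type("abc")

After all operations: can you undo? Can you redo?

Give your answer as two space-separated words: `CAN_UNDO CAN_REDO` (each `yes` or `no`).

After op 1 (type): buf='up' undo_depth=1 redo_depth=0
After op 2 (type): buf='upgo' undo_depth=2 redo_depth=0
After op 3 (undo): buf='up' undo_depth=1 redo_depth=1
After op 4 (delete): buf='(empty)' undo_depth=2 redo_depth=0
After op 5 (type): buf='abc' undo_depth=3 redo_depth=0

Answer: yes no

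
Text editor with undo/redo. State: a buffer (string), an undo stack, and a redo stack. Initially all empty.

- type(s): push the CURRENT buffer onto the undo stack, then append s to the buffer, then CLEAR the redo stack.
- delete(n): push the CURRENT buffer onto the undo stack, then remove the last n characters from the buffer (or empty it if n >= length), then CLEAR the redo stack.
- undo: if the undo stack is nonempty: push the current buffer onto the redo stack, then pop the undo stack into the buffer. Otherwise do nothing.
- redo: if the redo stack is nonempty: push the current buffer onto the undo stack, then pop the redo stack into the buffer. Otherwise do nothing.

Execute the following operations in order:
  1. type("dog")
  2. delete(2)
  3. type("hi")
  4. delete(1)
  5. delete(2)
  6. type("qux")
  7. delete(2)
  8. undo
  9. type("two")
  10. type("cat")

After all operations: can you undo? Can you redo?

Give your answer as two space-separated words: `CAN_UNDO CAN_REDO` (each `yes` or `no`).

Answer: yes no

Derivation:
After op 1 (type): buf='dog' undo_depth=1 redo_depth=0
After op 2 (delete): buf='d' undo_depth=2 redo_depth=0
After op 3 (type): buf='dhi' undo_depth=3 redo_depth=0
After op 4 (delete): buf='dh' undo_depth=4 redo_depth=0
After op 5 (delete): buf='(empty)' undo_depth=5 redo_depth=0
After op 6 (type): buf='qux' undo_depth=6 redo_depth=0
After op 7 (delete): buf='q' undo_depth=7 redo_depth=0
After op 8 (undo): buf='qux' undo_depth=6 redo_depth=1
After op 9 (type): buf='quxtwo' undo_depth=7 redo_depth=0
After op 10 (type): buf='quxtwocat' undo_depth=8 redo_depth=0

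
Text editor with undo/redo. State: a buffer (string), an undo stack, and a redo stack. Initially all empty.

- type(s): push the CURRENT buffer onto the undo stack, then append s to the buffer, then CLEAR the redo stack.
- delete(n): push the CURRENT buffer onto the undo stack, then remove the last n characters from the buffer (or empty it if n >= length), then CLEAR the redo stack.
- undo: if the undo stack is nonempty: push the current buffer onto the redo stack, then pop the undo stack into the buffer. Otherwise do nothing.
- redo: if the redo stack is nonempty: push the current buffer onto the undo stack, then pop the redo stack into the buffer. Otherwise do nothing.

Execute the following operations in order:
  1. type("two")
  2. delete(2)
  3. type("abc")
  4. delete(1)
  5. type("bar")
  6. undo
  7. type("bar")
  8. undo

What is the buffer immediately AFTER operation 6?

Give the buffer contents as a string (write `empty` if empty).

Answer: tab

Derivation:
After op 1 (type): buf='two' undo_depth=1 redo_depth=0
After op 2 (delete): buf='t' undo_depth=2 redo_depth=0
After op 3 (type): buf='tabc' undo_depth=3 redo_depth=0
After op 4 (delete): buf='tab' undo_depth=4 redo_depth=0
After op 5 (type): buf='tabbar' undo_depth=5 redo_depth=0
After op 6 (undo): buf='tab' undo_depth=4 redo_depth=1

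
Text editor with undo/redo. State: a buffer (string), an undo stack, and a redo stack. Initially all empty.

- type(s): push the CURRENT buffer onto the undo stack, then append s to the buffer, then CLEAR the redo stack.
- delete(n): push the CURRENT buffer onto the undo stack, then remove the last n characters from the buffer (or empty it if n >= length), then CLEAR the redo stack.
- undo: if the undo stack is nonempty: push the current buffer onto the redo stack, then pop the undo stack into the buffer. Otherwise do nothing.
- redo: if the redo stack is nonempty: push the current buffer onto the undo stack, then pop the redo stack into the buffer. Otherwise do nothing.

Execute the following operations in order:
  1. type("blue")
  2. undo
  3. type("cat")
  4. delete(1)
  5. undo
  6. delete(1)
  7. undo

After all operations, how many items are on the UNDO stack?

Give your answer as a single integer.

After op 1 (type): buf='blue' undo_depth=1 redo_depth=0
After op 2 (undo): buf='(empty)' undo_depth=0 redo_depth=1
After op 3 (type): buf='cat' undo_depth=1 redo_depth=0
After op 4 (delete): buf='ca' undo_depth=2 redo_depth=0
After op 5 (undo): buf='cat' undo_depth=1 redo_depth=1
After op 6 (delete): buf='ca' undo_depth=2 redo_depth=0
After op 7 (undo): buf='cat' undo_depth=1 redo_depth=1

Answer: 1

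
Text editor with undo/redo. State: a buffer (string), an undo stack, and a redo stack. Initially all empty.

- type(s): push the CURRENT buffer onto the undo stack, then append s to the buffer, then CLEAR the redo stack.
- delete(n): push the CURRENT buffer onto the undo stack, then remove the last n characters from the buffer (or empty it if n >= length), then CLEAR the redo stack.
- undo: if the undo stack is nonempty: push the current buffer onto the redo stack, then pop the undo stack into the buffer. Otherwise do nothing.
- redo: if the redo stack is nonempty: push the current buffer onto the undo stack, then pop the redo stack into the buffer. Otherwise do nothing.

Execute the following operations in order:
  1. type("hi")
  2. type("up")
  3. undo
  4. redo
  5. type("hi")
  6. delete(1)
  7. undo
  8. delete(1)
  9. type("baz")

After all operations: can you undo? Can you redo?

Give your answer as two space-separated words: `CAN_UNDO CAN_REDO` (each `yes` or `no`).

After op 1 (type): buf='hi' undo_depth=1 redo_depth=0
After op 2 (type): buf='hiup' undo_depth=2 redo_depth=0
After op 3 (undo): buf='hi' undo_depth=1 redo_depth=1
After op 4 (redo): buf='hiup' undo_depth=2 redo_depth=0
After op 5 (type): buf='hiuphi' undo_depth=3 redo_depth=0
After op 6 (delete): buf='hiuph' undo_depth=4 redo_depth=0
After op 7 (undo): buf='hiuphi' undo_depth=3 redo_depth=1
After op 8 (delete): buf='hiuph' undo_depth=4 redo_depth=0
After op 9 (type): buf='hiuphbaz' undo_depth=5 redo_depth=0

Answer: yes no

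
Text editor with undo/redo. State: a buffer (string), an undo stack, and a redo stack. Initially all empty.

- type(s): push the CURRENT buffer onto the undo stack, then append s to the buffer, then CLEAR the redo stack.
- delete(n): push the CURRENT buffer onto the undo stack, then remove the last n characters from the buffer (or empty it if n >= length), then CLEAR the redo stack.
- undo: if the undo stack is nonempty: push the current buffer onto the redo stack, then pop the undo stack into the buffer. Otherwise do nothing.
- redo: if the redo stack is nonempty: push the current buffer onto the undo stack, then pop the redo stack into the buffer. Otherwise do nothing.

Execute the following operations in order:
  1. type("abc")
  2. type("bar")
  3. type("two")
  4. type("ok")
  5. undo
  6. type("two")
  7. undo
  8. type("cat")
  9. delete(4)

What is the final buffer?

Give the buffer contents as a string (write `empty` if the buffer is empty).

After op 1 (type): buf='abc' undo_depth=1 redo_depth=0
After op 2 (type): buf='abcbar' undo_depth=2 redo_depth=0
After op 3 (type): buf='abcbartwo' undo_depth=3 redo_depth=0
After op 4 (type): buf='abcbartwook' undo_depth=4 redo_depth=0
After op 5 (undo): buf='abcbartwo' undo_depth=3 redo_depth=1
After op 6 (type): buf='abcbartwotwo' undo_depth=4 redo_depth=0
After op 7 (undo): buf='abcbartwo' undo_depth=3 redo_depth=1
After op 8 (type): buf='abcbartwocat' undo_depth=4 redo_depth=0
After op 9 (delete): buf='abcbartw' undo_depth=5 redo_depth=0

Answer: abcbartw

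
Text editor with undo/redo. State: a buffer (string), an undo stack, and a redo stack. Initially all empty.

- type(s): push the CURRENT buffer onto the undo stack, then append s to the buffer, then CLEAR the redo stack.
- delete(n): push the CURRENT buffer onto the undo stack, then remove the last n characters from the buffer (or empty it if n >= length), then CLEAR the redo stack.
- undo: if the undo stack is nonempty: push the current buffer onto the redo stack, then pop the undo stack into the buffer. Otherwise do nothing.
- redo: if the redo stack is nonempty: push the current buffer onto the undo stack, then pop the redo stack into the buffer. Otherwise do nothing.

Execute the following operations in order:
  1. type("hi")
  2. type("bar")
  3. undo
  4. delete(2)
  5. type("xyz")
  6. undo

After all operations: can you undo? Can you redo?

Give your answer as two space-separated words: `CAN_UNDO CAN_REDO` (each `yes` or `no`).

After op 1 (type): buf='hi' undo_depth=1 redo_depth=0
After op 2 (type): buf='hibar' undo_depth=2 redo_depth=0
After op 3 (undo): buf='hi' undo_depth=1 redo_depth=1
After op 4 (delete): buf='(empty)' undo_depth=2 redo_depth=0
After op 5 (type): buf='xyz' undo_depth=3 redo_depth=0
After op 6 (undo): buf='(empty)' undo_depth=2 redo_depth=1

Answer: yes yes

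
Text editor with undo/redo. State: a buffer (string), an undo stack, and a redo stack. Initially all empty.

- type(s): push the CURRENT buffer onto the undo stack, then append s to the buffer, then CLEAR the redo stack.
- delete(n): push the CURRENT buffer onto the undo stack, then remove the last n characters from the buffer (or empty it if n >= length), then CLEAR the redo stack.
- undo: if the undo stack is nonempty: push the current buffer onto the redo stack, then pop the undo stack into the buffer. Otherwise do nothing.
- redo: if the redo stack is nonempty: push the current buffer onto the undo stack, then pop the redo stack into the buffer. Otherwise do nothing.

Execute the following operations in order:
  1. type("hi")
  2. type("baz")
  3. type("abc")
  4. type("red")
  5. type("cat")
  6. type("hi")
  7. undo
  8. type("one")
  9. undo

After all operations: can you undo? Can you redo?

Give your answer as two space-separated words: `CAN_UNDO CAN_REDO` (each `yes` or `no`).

Answer: yes yes

Derivation:
After op 1 (type): buf='hi' undo_depth=1 redo_depth=0
After op 2 (type): buf='hibaz' undo_depth=2 redo_depth=0
After op 3 (type): buf='hibazabc' undo_depth=3 redo_depth=0
After op 4 (type): buf='hibazabcred' undo_depth=4 redo_depth=0
After op 5 (type): buf='hibazabcredcat' undo_depth=5 redo_depth=0
After op 6 (type): buf='hibazabcredcathi' undo_depth=6 redo_depth=0
After op 7 (undo): buf='hibazabcredcat' undo_depth=5 redo_depth=1
After op 8 (type): buf='hibazabcredcatone' undo_depth=6 redo_depth=0
After op 9 (undo): buf='hibazabcredcat' undo_depth=5 redo_depth=1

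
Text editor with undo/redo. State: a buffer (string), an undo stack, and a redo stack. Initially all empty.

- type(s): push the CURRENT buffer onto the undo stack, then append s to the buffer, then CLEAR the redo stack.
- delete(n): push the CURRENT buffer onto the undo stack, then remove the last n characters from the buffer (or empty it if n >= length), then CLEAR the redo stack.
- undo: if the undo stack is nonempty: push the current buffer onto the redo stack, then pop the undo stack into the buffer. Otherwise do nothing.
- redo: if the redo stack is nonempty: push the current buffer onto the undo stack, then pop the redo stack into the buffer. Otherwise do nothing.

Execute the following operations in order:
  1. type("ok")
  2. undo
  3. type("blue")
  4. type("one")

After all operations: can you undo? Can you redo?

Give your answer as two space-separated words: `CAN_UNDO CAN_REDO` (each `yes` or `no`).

Answer: yes no

Derivation:
After op 1 (type): buf='ok' undo_depth=1 redo_depth=0
After op 2 (undo): buf='(empty)' undo_depth=0 redo_depth=1
After op 3 (type): buf='blue' undo_depth=1 redo_depth=0
After op 4 (type): buf='blueone' undo_depth=2 redo_depth=0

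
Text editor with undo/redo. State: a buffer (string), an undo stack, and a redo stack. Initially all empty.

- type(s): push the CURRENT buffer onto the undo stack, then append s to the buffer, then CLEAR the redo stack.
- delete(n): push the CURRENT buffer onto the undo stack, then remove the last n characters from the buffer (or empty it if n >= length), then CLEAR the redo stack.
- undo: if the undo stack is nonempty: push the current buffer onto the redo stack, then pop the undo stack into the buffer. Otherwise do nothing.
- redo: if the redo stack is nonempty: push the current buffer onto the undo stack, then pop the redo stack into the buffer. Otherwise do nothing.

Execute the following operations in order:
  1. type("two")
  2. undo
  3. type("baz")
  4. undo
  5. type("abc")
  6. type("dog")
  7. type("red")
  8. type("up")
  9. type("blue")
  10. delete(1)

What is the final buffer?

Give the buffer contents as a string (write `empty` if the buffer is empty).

After op 1 (type): buf='two' undo_depth=1 redo_depth=0
After op 2 (undo): buf='(empty)' undo_depth=0 redo_depth=1
After op 3 (type): buf='baz' undo_depth=1 redo_depth=0
After op 4 (undo): buf='(empty)' undo_depth=0 redo_depth=1
After op 5 (type): buf='abc' undo_depth=1 redo_depth=0
After op 6 (type): buf='abcdog' undo_depth=2 redo_depth=0
After op 7 (type): buf='abcdogred' undo_depth=3 redo_depth=0
After op 8 (type): buf='abcdogredup' undo_depth=4 redo_depth=0
After op 9 (type): buf='abcdogredupblue' undo_depth=5 redo_depth=0
After op 10 (delete): buf='abcdogredupblu' undo_depth=6 redo_depth=0

Answer: abcdogredupblu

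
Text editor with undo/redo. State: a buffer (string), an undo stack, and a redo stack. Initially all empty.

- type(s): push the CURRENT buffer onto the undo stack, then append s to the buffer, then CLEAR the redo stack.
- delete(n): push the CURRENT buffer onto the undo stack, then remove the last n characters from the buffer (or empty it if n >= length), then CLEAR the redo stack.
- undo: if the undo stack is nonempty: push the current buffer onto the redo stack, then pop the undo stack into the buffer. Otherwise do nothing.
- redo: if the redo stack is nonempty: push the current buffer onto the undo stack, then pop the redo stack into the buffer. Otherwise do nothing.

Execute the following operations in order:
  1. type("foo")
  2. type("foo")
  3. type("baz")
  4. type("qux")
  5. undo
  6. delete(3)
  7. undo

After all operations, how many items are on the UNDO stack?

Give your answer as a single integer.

After op 1 (type): buf='foo' undo_depth=1 redo_depth=0
After op 2 (type): buf='foofoo' undo_depth=2 redo_depth=0
After op 3 (type): buf='foofoobaz' undo_depth=3 redo_depth=0
After op 4 (type): buf='foofoobazqux' undo_depth=4 redo_depth=0
After op 5 (undo): buf='foofoobaz' undo_depth=3 redo_depth=1
After op 6 (delete): buf='foofoo' undo_depth=4 redo_depth=0
After op 7 (undo): buf='foofoobaz' undo_depth=3 redo_depth=1

Answer: 3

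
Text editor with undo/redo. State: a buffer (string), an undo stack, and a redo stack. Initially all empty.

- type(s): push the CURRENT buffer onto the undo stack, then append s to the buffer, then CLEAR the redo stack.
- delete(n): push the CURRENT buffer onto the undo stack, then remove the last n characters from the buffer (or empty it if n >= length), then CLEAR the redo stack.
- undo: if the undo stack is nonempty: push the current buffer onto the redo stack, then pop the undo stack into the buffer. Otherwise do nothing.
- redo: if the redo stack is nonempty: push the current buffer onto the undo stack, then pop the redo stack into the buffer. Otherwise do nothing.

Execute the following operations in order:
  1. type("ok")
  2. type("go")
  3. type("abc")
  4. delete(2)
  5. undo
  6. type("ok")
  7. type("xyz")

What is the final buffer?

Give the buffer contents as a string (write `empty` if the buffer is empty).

Answer: okgoabcokxyz

Derivation:
After op 1 (type): buf='ok' undo_depth=1 redo_depth=0
After op 2 (type): buf='okgo' undo_depth=2 redo_depth=0
After op 3 (type): buf='okgoabc' undo_depth=3 redo_depth=0
After op 4 (delete): buf='okgoa' undo_depth=4 redo_depth=0
After op 5 (undo): buf='okgoabc' undo_depth=3 redo_depth=1
After op 6 (type): buf='okgoabcok' undo_depth=4 redo_depth=0
After op 7 (type): buf='okgoabcokxyz' undo_depth=5 redo_depth=0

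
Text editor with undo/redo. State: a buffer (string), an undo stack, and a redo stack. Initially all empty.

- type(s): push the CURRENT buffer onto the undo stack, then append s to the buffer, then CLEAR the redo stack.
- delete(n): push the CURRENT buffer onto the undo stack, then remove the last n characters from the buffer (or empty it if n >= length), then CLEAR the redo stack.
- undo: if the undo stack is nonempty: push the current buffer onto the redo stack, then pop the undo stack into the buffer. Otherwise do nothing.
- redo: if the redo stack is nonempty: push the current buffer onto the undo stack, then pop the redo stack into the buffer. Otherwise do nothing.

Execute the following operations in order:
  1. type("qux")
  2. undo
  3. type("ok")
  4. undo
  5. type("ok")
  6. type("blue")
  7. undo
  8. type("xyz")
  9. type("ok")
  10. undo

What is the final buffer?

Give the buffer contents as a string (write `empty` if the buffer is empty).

After op 1 (type): buf='qux' undo_depth=1 redo_depth=0
After op 2 (undo): buf='(empty)' undo_depth=0 redo_depth=1
After op 3 (type): buf='ok' undo_depth=1 redo_depth=0
After op 4 (undo): buf='(empty)' undo_depth=0 redo_depth=1
After op 5 (type): buf='ok' undo_depth=1 redo_depth=0
After op 6 (type): buf='okblue' undo_depth=2 redo_depth=0
After op 7 (undo): buf='ok' undo_depth=1 redo_depth=1
After op 8 (type): buf='okxyz' undo_depth=2 redo_depth=0
After op 9 (type): buf='okxyzok' undo_depth=3 redo_depth=0
After op 10 (undo): buf='okxyz' undo_depth=2 redo_depth=1

Answer: okxyz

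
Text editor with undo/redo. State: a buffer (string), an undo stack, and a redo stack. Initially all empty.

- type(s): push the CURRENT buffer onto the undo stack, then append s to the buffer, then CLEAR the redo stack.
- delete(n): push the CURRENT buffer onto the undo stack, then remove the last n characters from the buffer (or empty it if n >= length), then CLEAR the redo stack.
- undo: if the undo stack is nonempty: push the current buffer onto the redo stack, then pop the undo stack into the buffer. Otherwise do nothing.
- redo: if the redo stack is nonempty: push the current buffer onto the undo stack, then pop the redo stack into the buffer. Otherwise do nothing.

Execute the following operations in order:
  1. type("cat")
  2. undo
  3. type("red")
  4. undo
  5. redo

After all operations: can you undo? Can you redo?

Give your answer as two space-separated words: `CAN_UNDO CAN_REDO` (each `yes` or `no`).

Answer: yes no

Derivation:
After op 1 (type): buf='cat' undo_depth=1 redo_depth=0
After op 2 (undo): buf='(empty)' undo_depth=0 redo_depth=1
After op 3 (type): buf='red' undo_depth=1 redo_depth=0
After op 4 (undo): buf='(empty)' undo_depth=0 redo_depth=1
After op 5 (redo): buf='red' undo_depth=1 redo_depth=0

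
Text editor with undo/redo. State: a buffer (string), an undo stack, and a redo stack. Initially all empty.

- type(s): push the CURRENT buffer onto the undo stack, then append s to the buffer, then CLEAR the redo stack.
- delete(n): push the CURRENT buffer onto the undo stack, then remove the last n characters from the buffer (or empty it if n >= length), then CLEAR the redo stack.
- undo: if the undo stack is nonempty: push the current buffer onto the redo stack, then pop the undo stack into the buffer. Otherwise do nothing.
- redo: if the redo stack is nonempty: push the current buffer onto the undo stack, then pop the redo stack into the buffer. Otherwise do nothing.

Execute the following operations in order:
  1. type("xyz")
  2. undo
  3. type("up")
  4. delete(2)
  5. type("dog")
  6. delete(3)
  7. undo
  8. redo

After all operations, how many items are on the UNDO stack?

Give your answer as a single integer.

Answer: 4

Derivation:
After op 1 (type): buf='xyz' undo_depth=1 redo_depth=0
After op 2 (undo): buf='(empty)' undo_depth=0 redo_depth=1
After op 3 (type): buf='up' undo_depth=1 redo_depth=0
After op 4 (delete): buf='(empty)' undo_depth=2 redo_depth=0
After op 5 (type): buf='dog' undo_depth=3 redo_depth=0
After op 6 (delete): buf='(empty)' undo_depth=4 redo_depth=0
After op 7 (undo): buf='dog' undo_depth=3 redo_depth=1
After op 8 (redo): buf='(empty)' undo_depth=4 redo_depth=0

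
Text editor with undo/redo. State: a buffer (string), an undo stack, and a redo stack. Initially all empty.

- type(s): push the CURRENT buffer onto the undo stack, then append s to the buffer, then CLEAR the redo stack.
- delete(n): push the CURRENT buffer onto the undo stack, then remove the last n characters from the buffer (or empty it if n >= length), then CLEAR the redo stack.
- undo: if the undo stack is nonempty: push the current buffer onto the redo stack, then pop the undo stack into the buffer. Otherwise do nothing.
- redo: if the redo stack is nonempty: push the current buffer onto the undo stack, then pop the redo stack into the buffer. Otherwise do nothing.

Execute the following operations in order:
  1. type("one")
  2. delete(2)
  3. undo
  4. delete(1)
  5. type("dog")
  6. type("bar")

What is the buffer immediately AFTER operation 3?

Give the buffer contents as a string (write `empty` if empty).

After op 1 (type): buf='one' undo_depth=1 redo_depth=0
After op 2 (delete): buf='o' undo_depth=2 redo_depth=0
After op 3 (undo): buf='one' undo_depth=1 redo_depth=1

Answer: one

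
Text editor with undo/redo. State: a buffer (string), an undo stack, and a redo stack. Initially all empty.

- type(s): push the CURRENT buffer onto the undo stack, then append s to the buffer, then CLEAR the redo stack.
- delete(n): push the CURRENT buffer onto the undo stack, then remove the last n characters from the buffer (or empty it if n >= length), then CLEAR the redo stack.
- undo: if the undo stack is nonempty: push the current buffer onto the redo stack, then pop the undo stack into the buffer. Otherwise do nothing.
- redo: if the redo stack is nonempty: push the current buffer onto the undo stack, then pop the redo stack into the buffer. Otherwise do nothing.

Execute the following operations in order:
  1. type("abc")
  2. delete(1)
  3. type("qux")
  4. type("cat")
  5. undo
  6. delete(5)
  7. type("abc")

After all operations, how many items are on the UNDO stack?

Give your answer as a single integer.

Answer: 5

Derivation:
After op 1 (type): buf='abc' undo_depth=1 redo_depth=0
After op 2 (delete): buf='ab' undo_depth=2 redo_depth=0
After op 3 (type): buf='abqux' undo_depth=3 redo_depth=0
After op 4 (type): buf='abquxcat' undo_depth=4 redo_depth=0
After op 5 (undo): buf='abqux' undo_depth=3 redo_depth=1
After op 6 (delete): buf='(empty)' undo_depth=4 redo_depth=0
After op 7 (type): buf='abc' undo_depth=5 redo_depth=0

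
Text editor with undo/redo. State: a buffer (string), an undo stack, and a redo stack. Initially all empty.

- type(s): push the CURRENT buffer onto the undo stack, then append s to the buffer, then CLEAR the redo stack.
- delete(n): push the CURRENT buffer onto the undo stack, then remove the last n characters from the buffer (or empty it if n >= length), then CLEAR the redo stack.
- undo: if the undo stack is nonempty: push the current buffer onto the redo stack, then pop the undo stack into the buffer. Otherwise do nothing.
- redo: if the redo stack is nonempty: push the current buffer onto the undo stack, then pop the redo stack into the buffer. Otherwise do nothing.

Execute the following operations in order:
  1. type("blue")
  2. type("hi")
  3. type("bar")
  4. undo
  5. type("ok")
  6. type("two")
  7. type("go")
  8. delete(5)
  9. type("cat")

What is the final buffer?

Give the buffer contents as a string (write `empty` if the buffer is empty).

After op 1 (type): buf='blue' undo_depth=1 redo_depth=0
After op 2 (type): buf='bluehi' undo_depth=2 redo_depth=0
After op 3 (type): buf='bluehibar' undo_depth=3 redo_depth=0
After op 4 (undo): buf='bluehi' undo_depth=2 redo_depth=1
After op 5 (type): buf='bluehiok' undo_depth=3 redo_depth=0
After op 6 (type): buf='bluehioktwo' undo_depth=4 redo_depth=0
After op 7 (type): buf='bluehioktwogo' undo_depth=5 redo_depth=0
After op 8 (delete): buf='bluehiok' undo_depth=6 redo_depth=0
After op 9 (type): buf='bluehiokcat' undo_depth=7 redo_depth=0

Answer: bluehiokcat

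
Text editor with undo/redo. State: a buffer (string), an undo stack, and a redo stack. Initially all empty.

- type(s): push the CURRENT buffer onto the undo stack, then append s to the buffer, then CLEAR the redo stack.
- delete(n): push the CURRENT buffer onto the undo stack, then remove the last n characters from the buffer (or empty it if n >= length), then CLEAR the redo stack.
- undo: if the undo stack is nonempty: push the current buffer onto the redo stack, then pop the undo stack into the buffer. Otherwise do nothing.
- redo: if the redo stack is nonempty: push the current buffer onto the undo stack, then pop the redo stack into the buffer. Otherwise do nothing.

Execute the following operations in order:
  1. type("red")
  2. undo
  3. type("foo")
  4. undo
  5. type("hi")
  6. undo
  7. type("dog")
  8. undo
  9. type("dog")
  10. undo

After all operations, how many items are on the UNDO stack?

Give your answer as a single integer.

After op 1 (type): buf='red' undo_depth=1 redo_depth=0
After op 2 (undo): buf='(empty)' undo_depth=0 redo_depth=1
After op 3 (type): buf='foo' undo_depth=1 redo_depth=0
After op 4 (undo): buf='(empty)' undo_depth=0 redo_depth=1
After op 5 (type): buf='hi' undo_depth=1 redo_depth=0
After op 6 (undo): buf='(empty)' undo_depth=0 redo_depth=1
After op 7 (type): buf='dog' undo_depth=1 redo_depth=0
After op 8 (undo): buf='(empty)' undo_depth=0 redo_depth=1
After op 9 (type): buf='dog' undo_depth=1 redo_depth=0
After op 10 (undo): buf='(empty)' undo_depth=0 redo_depth=1

Answer: 0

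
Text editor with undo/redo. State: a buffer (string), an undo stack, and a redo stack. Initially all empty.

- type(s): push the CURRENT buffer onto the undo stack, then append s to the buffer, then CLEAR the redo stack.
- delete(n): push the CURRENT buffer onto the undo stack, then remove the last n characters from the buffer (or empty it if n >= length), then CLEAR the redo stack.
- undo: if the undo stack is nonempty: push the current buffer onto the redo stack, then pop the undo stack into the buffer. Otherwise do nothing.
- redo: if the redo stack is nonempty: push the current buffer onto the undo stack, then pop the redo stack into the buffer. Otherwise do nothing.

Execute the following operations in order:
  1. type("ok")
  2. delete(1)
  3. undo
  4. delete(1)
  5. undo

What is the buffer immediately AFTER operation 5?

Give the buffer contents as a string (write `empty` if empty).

Answer: ok

Derivation:
After op 1 (type): buf='ok' undo_depth=1 redo_depth=0
After op 2 (delete): buf='o' undo_depth=2 redo_depth=0
After op 3 (undo): buf='ok' undo_depth=1 redo_depth=1
After op 4 (delete): buf='o' undo_depth=2 redo_depth=0
After op 5 (undo): buf='ok' undo_depth=1 redo_depth=1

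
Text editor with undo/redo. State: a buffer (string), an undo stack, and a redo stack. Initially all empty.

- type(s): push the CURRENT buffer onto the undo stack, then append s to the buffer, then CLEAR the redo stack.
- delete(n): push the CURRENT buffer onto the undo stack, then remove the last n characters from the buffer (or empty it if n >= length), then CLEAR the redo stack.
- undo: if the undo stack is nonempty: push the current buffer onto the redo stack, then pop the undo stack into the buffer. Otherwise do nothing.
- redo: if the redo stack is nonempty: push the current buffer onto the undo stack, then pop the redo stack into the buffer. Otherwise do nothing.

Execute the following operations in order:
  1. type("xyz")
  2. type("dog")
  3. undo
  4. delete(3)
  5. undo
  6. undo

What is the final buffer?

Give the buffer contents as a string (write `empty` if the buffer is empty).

Answer: empty

Derivation:
After op 1 (type): buf='xyz' undo_depth=1 redo_depth=0
After op 2 (type): buf='xyzdog' undo_depth=2 redo_depth=0
After op 3 (undo): buf='xyz' undo_depth=1 redo_depth=1
After op 4 (delete): buf='(empty)' undo_depth=2 redo_depth=0
After op 5 (undo): buf='xyz' undo_depth=1 redo_depth=1
After op 6 (undo): buf='(empty)' undo_depth=0 redo_depth=2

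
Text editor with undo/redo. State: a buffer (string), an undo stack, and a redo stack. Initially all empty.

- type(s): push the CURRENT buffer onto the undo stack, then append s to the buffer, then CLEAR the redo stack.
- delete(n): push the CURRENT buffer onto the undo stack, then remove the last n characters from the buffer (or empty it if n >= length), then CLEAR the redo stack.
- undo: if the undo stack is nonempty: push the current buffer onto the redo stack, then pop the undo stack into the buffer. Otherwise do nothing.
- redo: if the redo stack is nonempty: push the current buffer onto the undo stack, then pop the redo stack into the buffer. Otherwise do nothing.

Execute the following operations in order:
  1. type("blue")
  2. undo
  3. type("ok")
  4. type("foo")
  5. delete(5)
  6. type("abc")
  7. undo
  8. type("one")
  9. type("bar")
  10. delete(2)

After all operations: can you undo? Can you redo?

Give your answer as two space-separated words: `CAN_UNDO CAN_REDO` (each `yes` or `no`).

After op 1 (type): buf='blue' undo_depth=1 redo_depth=0
After op 2 (undo): buf='(empty)' undo_depth=0 redo_depth=1
After op 3 (type): buf='ok' undo_depth=1 redo_depth=0
After op 4 (type): buf='okfoo' undo_depth=2 redo_depth=0
After op 5 (delete): buf='(empty)' undo_depth=3 redo_depth=0
After op 6 (type): buf='abc' undo_depth=4 redo_depth=0
After op 7 (undo): buf='(empty)' undo_depth=3 redo_depth=1
After op 8 (type): buf='one' undo_depth=4 redo_depth=0
After op 9 (type): buf='onebar' undo_depth=5 redo_depth=0
After op 10 (delete): buf='oneb' undo_depth=6 redo_depth=0

Answer: yes no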